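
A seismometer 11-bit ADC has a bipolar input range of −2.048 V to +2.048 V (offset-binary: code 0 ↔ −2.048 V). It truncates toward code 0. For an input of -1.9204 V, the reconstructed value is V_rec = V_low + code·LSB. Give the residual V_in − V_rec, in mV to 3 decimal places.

1.600 mV

LSB = 4.096/2^11 = 2.000 mV.
(-1.9204 − (−2.048))/0.002 = 63.8000; ⌊·⌋ gives code 63.
Reconstructed: -1.922 V.
Error = -1.9204 − (−1.922) = 0.0016 V = 1.600 mV.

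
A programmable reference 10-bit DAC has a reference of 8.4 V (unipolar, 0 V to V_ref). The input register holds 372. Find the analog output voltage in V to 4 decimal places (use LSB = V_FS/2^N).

3.0516 V

LSB = 8.4 V / 2^10 = 8.203 mV.
V_out = 0 + 372 × 0.00820313 V = 3.05156 V.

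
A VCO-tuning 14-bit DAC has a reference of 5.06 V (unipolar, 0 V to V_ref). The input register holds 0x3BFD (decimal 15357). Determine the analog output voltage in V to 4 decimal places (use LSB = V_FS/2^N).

4.7428 V

LSB = 5.06 V / 2^14 = 308.84 µV.
Code 0x3BFD = 15357 decimal.
V_out = 0 + 15357 × 0.000308838 V = 4.74282 V.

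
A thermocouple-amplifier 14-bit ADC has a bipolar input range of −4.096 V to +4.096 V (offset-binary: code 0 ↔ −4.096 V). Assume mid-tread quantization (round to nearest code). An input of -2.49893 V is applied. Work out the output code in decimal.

With 16384 levels over 8.192 V, one step is 0.500 mV.
(V_in − V_low)/LSB = (-2.49893 − (−4.096)) / 0.0005 = 3194.140.
So the output code is 3194.

code 3194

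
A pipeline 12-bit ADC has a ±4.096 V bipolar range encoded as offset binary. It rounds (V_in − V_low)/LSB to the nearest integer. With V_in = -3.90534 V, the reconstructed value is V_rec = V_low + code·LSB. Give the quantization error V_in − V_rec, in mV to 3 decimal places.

LSB = 8.192/2^12 = 2.000 mV.
(V_in − V_low)/LSB = (-3.90534 − (−4.096))/0.002 = 95.3300 → code 95 (round).
Code 95 maps back to (−4.096) + 95×0.002 V = -3.906 V.
V_in − V_rec = 0.00066 V = 0.660 mV.

0.660 mV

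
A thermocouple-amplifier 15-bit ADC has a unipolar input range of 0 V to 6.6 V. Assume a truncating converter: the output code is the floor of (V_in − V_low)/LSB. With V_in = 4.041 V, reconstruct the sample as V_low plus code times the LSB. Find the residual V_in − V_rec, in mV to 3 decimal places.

LSB = 6.6/2^15 = 201.42 µV.
Scaled input = 20062.9527 LSBs, so code = 20062.
Reconstructed: 4.0408081 V.
Difference: 0.000191895 V → 0.192 mV.

0.192 mV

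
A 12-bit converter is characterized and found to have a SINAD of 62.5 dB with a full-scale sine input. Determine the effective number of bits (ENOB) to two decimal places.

ENOB = (SINAD − 1.76) / 6.02 = (62.5 − 1.76)/6.02 = 10.090.

10.09 bits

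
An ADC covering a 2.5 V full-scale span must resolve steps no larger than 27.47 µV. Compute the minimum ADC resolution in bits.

Number of steps required ≥ 2.5 V / 27.47 µV = 91008.37.
Need 2^N ≥ 91008.37; 2^16 = 65536, 2^17 = 131072.
Minimum N = 17.

17 bits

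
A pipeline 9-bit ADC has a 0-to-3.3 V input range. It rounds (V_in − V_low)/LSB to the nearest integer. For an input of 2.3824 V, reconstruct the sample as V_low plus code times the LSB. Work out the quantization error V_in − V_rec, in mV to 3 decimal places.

One LSB is 3.3 V / 512 = 6.445 mV.
Scaled input = 369.6330 LSBs, so code = 370.
Code 370 maps back to 0 + 370×0.00644531 V = 2.3847656 V.
Error = 2.3824 − 2.3847656 = -0.00236563 V = -2.366 mV.

-2.366 mV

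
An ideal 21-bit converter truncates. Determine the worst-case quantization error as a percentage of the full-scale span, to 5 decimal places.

0.00005 %

Truncating → worst-case error = 1 LSB = V_FS/2^21, so 100/2097152 = 4.76837e-05 % of full scale.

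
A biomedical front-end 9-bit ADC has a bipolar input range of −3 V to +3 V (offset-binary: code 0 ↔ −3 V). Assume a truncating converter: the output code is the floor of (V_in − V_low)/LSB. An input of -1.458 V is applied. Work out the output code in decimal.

code 131

Full-scale span = 6 V; LSB = 6/2^9 = 11.719 mV.
(V_in − V_low)/LSB = (-1.458 − (−3)) / 0.0117188 = 131.584.
So the output code is 131.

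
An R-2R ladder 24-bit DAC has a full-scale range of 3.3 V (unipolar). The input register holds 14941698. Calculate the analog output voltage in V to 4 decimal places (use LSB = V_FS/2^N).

LSB = 3.3 V / 2^24 = 0.20 µV.
V_out = 0 + 14941698 × 1.96695e-07 V = 2.93896 V.

2.9390 V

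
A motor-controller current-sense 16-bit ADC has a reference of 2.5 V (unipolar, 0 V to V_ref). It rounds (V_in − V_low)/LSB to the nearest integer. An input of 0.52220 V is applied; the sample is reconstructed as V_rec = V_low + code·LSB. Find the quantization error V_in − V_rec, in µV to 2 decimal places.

6.09 µV

One LSB is 2.5 V / 65536 = 38.15 µV.
Scaled input = 13689.1597 LSBs, so code = 13689.
Code 13689 maps back to 0 + 13689×3.8147e-05 V = 0.52219391 V.
Difference: 6.09131e-06 V → 6.09 µV.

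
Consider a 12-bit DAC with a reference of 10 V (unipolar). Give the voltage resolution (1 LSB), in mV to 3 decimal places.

Full-scale span = 10 V.
LSB = 10 / 2^12 = 10 / 4096 = 0.00244141 V = 2.441 mV.

2.441 mV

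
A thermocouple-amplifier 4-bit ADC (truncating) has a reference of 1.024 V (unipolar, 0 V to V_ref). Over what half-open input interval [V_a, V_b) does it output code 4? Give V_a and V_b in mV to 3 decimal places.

LSB = 1.024/2^4 = 64.000 mV.
V_a = V_low + 4·LSB = 0.256 V; V_b = V_low + 5·LSB = 0.32 V.

[256.000 mV, 320.000 mV)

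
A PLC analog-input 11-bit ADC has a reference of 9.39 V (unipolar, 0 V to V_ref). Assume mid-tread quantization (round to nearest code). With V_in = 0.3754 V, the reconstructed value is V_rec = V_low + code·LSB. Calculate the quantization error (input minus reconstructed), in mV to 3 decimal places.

One LSB is 9.39 V / 2048 = 4.585 mV.
(V_in − V_low)/LSB = (0.3754 − 0)/0.00458496 = 81.8764 → code 82 (round).
Reconstructed: 0.3759668 V.
V_in − V_rec = -0.000566797 V = -0.567 mV.

-0.567 mV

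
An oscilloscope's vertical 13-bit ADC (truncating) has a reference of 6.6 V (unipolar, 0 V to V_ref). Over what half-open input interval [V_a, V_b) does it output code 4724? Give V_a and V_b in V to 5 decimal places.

LSB = 6.6/2^13 = 0.806 mV.
V_a = V_low + 4724·LSB = 3.80596 V; V_b = V_low + 4725·LSB = 3.80676 V.

[3.80596 V, 3.80676 V)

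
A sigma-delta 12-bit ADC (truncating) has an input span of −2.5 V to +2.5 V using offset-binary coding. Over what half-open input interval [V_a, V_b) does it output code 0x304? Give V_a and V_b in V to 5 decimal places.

[-1.55762 V, -1.55640 V)

LSB = 5/2^12 = 1.221 mV.
Code 0x304 = 772 decimal.
V_a = V_low + 772·LSB = -1.55762 V; V_b = V_low + 773·LSB = -1.5564 V.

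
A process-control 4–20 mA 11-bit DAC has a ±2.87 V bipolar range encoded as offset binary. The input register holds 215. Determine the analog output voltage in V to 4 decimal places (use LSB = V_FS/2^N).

LSB = 5.74 V / 2^11 = 2.803 mV.
V_out = (−2.87) + 215 × 0.00280273 V = -2.26741 V.

-2.2674 V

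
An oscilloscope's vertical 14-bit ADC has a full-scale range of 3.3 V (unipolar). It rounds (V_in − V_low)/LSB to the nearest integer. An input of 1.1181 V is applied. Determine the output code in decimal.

code 5551

With 16384 levels over 3.3 V, one step is 201.42 µV.
(V_in − V_low)/LSB = (1.1181 − 0) / 0.000201416 = 5551.197.
Round → code 5551.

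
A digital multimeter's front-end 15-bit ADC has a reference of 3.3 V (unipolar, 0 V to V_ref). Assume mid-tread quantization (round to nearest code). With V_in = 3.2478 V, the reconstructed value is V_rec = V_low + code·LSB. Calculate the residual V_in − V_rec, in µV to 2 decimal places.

Step size: 3.3 V ÷ 2^15 = 100.71 µV.
(V_in − V_low)/LSB = (3.2478 − 0)/0.000100708 = 32249.6698 → code 32250 (round).
Code 32250 maps back to 0 + 32250×0.000100708 V = 3.2478333 V.
Difference: -3.3252e-05 V → -33.25 µV.

-33.25 µV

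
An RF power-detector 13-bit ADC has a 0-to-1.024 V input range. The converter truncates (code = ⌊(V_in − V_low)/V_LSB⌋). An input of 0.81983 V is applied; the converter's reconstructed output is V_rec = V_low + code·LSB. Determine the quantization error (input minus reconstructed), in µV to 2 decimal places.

80.00 µV

Step size: 1.024 V ÷ 2^13 = 125.00 µV.
(V_in − V_low)/LSB = (0.81983 − 0)/0.000125 = 6558.6400 → code 6558 (floor).
Reconstructed: 0.81975 V.
Error = 0.81983 − 0.81975 = 8e-05 V = 80.00 µV.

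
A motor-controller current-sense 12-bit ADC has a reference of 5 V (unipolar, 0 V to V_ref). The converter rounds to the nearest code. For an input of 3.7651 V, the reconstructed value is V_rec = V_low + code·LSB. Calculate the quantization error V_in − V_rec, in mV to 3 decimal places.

0.452 mV

One LSB is 5 V / 4096 = 1.221 mV.
Scaled input = 3084.3699 LSBs, so code = 3084.
Code 3084 maps back to 0 + 3084×0.0012207 V = 3.7646484 V.
Difference: 0.000451562 V → 0.452 mV.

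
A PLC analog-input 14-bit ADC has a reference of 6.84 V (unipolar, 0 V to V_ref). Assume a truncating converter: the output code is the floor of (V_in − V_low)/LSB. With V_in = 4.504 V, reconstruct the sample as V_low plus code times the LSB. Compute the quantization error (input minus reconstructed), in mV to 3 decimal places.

0.221 mV

LSB = 6.84/2^14 = 417.48 µV.
(4.504 − 0)/0.00041748 = 10788.5287; ⌊·⌋ gives code 10788.
Code 10788 maps back to 0 + 10788×0.00041748 V = 4.5037793 V.
Error = 4.504 − 4.5037793 = 0.000220703 V = 0.221 mV.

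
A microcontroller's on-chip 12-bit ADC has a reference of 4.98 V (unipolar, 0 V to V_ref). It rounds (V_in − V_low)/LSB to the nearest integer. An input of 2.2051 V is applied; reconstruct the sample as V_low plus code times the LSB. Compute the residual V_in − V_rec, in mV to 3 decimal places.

Step size: 4.98 V ÷ 2^12 = 1.216 mV.
(2.2051 − 0)/0.00121582 = 1813.6726; round gives code 1814.
Code 1814 maps back to 0 + 1814×0.00121582 V = 2.205498 V.
Error = 2.2051 − 2.205498 = -0.000398047 V = -0.398 mV.

-0.398 mV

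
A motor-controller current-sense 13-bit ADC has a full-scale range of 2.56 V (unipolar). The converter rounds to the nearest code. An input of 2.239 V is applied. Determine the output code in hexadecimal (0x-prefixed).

code 0x1BFD (decimal 7165)

LSB = 2.56 V / 8192 = 312.50 µV.
Input sits at 7164.800 steps above V_low.
So the output code is 7165.
In hexadecimal (0x-prefixed): 0x1BFD.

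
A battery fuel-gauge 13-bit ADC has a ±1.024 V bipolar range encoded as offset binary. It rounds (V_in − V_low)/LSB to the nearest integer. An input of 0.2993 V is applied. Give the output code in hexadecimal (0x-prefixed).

code 0x14AD (decimal 5293)

Full-scale span = 2.048 V; LSB = 2.048/2^13 = 250.00 µV.
(V_in − V_low)/LSB = (0.2993 − (−1.024)) / 0.00025 = 5293.200.
round(5293.200) = 5293.
In hexadecimal (0x-prefixed): 0x14AD.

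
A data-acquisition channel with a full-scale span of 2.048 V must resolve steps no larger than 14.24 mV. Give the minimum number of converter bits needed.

Number of steps required ≥ 2.048 V / 14.24 mV = 143.82.
Need 2^N ≥ 143.82; 2^7 = 128, 2^8 = 256.
Minimum N = 8.

8 bits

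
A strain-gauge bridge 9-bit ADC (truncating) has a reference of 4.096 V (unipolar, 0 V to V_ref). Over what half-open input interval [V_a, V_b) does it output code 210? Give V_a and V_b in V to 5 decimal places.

LSB = 4.096/2^9 = 8.000 mV.
V_a = V_low + 210·LSB = 1.68 V; V_b = V_low + 211·LSB = 1.688 V.

[1.68000 V, 1.68800 V)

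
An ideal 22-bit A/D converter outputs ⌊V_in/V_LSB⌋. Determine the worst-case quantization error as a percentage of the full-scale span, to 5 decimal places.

0.00002 %

Truncating → worst-case error = 1 LSB = V_FS/2^22, so 100/4194304 = 2.38419e-05 % of full scale.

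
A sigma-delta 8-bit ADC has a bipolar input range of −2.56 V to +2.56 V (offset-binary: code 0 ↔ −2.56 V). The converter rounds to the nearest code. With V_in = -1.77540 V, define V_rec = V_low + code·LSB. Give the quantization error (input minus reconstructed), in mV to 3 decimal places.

LSB = 5.12/2^8 = 20.000 mV.
(V_in − V_low)/LSB = (-1.77540 − (−2.56))/0.02 = 39.2300 → code 39 (round).
Reconstructed: -1.78 V.
V_in − V_rec = 0.0046 V = 4.600 mV.

4.600 mV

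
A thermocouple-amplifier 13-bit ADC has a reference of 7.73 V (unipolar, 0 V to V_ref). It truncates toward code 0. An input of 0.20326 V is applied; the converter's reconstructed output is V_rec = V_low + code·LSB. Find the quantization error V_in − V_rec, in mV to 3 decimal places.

0.385 mV

One LSB is 7.73 V / 8192 = 0.944 mV.
(V_in − V_low)/LSB = (0.20326 − 0)/0.000943604 = 215.4083 → code 215 (floor).
V_rec = 0 + 215·0.000943604 = 0.20287476 V.
Error = 0.20326 − 0.20287476 = 0.000385244 V = 0.385 mV.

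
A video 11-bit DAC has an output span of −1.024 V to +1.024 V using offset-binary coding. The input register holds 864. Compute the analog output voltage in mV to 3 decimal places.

LSB = 2.048 V / 2^11 = 1.000 mV.
V_out = (−1.024) + 864 × 0.001 V = -0.16 V.
= -160.000 mV.

-160.000 mV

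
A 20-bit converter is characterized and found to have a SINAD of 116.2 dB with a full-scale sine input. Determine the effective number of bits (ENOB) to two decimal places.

ENOB = (SINAD − 1.76) / 6.02 = (116.2 − 1.76)/6.02 = 19.010.

19.01 bits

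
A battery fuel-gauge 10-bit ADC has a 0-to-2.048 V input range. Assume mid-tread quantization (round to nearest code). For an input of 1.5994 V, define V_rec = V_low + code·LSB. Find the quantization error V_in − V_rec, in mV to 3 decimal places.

LSB = 2.048/2^10 = 2.000 mV.
(1.5994 − 0)/0.002 = 799.7000; round gives code 800.
Reconstructed: 1.6 V.
V_in − V_rec = -0.0006 V = -0.600 mV.

-0.600 mV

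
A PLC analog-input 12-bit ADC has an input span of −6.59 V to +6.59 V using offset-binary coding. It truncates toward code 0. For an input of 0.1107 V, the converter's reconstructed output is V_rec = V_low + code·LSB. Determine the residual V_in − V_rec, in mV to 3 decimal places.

LSB = 13.18/2^12 = 3.218 mV.
(V_in − V_low)/LSB = (0.1107 − (−6.59))/0.00321777 = 2082.4027 → code 2082 (floor).
V_rec = (−6.59) + 2082·0.00321777 = 0.1094043 V.
Error = 0.1107 − 0.1094043 = 0.0012957 V = 1.296 mV.

1.296 mV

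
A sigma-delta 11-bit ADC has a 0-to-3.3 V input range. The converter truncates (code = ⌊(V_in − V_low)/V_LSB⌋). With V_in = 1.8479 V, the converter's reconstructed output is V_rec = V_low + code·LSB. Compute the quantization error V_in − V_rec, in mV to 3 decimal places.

One LSB is 3.3 V / 2048 = 1.611 mV.
(1.8479 − 0)/0.00161133 = 1146.8179; ⌊·⌋ gives code 1146.
Code 1146 maps back to 0 + 1146×0.00161133 V = 1.846582 V.
Error = 1.8479 − 1.846582 = 0.00131797 V = 1.318 mV.

1.318 mV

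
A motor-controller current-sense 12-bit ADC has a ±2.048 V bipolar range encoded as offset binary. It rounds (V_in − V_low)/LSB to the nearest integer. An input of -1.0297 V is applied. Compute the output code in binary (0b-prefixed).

LSB = 4.096 V / 4096 = 1.000 mV.
(-1.0297 − (−2.048)) / 0.001 = 1018.300 LSBs.
round(1018.300) = 1018.
In binary (0b-prefixed): 0b1111111010.

code 0b1111111010 (decimal 1018)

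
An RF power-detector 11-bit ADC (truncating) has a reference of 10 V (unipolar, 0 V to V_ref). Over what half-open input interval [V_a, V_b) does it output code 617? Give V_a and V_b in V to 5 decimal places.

[3.01270 V, 3.01758 V)

LSB = 10/2^11 = 4.883 mV.
V_a = V_low + 617·LSB = 3.0127 V; V_b = V_low + 618·LSB = 3.01758 V.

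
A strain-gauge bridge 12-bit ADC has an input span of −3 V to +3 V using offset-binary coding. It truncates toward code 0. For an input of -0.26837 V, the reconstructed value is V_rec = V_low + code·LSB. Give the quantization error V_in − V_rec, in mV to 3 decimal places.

Step size: 6 V ÷ 2^12 = 1.465 mV.
(V_in − V_low)/LSB = (-0.26837 − (−3))/0.00146484 = 1864.7927 → code 1864 (floor).
Reconstructed: -0.26953125 V.
Error = -0.26837 − (−0.26953125) = 0.00116125 V = 1.161 mV.

1.161 mV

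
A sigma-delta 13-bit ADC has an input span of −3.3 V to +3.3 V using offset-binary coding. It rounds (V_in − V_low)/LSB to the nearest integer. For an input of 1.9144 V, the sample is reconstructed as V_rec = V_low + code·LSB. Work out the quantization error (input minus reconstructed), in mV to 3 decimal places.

Step size: 6.6 V ÷ 2^13 = 0.806 mV.
Scaled input = 6472.1765 LSBs, so code = 6472.
V_rec = (−3.3) + 6472·0.000805664 = 1.9142578 V.
Error = 1.9144 − 1.9142578 = 0.000142188 V = 0.142 mV.

0.142 mV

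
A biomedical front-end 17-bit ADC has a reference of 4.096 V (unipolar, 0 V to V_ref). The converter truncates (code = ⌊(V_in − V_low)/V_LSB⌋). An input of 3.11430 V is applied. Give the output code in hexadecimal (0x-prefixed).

With 131072 levels over 4.096 V, one step is 31.25 µV.
Input sits at 99657.600 steps above V_low.
⌊·⌋(99657.600) = 99657.
In hexadecimal (0x-prefixed): 0x18549.

code 0x18549 (decimal 99657)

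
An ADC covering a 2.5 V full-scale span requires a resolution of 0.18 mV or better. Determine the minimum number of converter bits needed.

Number of steps required ≥ 2.5 V / 0.18 mV = 13888.89.
Need 2^N ≥ 13888.89; 2^13 = 8192, 2^14 = 16384.
Minimum N = 14.

14 bits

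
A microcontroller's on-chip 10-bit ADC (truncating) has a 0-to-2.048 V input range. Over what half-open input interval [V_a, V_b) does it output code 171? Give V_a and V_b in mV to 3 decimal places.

[342.000 mV, 344.000 mV)

LSB = 2.048/2^10 = 2.000 mV.
V_a = V_low + 171·LSB = 0.342 V; V_b = V_low + 172·LSB = 0.344 V.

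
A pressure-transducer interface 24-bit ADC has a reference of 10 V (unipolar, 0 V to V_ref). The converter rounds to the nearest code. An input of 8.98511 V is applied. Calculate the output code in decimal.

code 15074513

With 16777216 levels over 10 V, one step is 0.60 µV.
Input sits at 15074513.125 steps above V_low.
So the output code is 15074513.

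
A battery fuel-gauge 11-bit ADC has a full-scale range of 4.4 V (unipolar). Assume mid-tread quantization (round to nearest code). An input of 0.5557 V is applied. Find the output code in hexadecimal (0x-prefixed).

With 2048 levels over 4.4 V, one step is 2.148 mV.
(V_in − V_low)/LSB = (0.5557 − 0) / 0.00214844 = 258.653.
Round → code 259.
In hexadecimal (0x-prefixed): 0x103.

code 0x103 (decimal 259)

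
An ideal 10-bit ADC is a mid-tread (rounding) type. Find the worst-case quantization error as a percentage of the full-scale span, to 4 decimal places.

0.0488 %

Rounding → worst-case error = ½ LSB = V_FS/2^11, so 100/2048 = 0.0488281 % of full scale.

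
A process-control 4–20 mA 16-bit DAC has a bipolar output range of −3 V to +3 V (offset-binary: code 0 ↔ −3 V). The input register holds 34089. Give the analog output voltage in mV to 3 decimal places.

LSB = 6 V / 2^16 = 91.55 µV.
V_out = (−3) + 34089 × 9.15527e-05 V = 0.120941 V.
= 120.941 mV.

120.941 mV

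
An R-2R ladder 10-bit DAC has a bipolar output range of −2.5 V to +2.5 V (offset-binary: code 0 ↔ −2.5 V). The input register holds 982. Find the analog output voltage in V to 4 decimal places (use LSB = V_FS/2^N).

LSB = 5 V / 2^10 = 4.883 mV.
V_out = (−2.5) + 982 × 0.00488281 V = 2.29492 V.

2.2949 V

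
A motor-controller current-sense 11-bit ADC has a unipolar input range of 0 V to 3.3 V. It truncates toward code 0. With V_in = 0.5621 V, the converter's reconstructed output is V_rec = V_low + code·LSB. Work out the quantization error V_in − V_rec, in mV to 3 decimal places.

One LSB is 3.3 V / 2048 = 1.611 mV.
(0.5621 − 0)/0.00161133 = 348.8427; ⌊·⌋ gives code 348.
V_rec = 0 + 348·0.00161133 = 0.56074219 V.
Error = 0.5621 − 0.56074219 = 0.00135781 V = 1.358 mV.

1.358 mV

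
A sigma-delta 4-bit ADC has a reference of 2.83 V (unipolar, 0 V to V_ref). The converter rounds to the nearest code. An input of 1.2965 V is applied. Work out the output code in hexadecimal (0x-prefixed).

Full-scale span = 2.83 V; LSB = 2.83/2^4 = 176.875 mV.
(V_in − V_low)/LSB = (1.2965 − 0) / 0.176875 = 7.330.
Round → code 7.
In hexadecimal (0x-prefixed): 0x7.

code 0x7 (decimal 7)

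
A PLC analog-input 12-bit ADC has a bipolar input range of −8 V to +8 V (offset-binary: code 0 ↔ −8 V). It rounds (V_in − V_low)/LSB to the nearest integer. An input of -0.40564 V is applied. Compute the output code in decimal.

With 4096 levels over 16 V, one step is 3.906 mV.
(V_in − V_low)/LSB = (-0.40564 − (−8)) / 0.00390625 = 1944.156.
So the output code is 1944.

code 1944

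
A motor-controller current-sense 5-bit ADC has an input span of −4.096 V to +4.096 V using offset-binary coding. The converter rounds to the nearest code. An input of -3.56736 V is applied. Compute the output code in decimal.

Full-scale span = 8.192 V; LSB = 8.192/2^5 = 256.000 mV.
(-3.56736 − (−4.096)) / 0.256 = 2.065 LSBs.
So the output code is 2.

code 2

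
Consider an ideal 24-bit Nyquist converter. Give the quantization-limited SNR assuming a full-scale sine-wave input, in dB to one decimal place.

146.2 dB

SNR ≈ 6.02·N + 1.76 dB = 6.02·24 + 1.76 = 146.24 dB.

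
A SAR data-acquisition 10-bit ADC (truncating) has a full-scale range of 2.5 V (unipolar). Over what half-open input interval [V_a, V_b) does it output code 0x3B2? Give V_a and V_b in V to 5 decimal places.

LSB = 2.5/2^10 = 2.441 mV.
Code 0x3B2 = 946 decimal.
V_a = V_low + 946·LSB = 2.30957 V; V_b = V_low + 947·LSB = 2.31201 V.

[2.30957 V, 2.31201 V)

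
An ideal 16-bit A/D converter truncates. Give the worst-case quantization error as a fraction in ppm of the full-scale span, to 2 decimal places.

15.26 ppm

Truncating → worst-case error = 1 LSB = V_FS/2^16, so 1e+06/65536 = 15.2588 ppm of full scale.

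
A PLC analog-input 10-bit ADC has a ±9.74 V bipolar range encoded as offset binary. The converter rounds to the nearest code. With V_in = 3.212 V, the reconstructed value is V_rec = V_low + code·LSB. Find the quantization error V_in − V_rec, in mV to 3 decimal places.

-2.961 mV

One LSB is 19.48 V / 1024 = 19.023 mV.
Scaled input = 680.8444 LSBs, so code = 681.
Code 681 maps back to (−9.74) + 681×0.0190234 V = 3.2149609 V.
Error = 3.212 − 3.2149609 = -0.00296094 V = -2.961 mV.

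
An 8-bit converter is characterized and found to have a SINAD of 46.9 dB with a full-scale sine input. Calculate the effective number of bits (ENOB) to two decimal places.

ENOB = (SINAD − 1.76) / 6.02 = (46.9 − 1.76)/6.02 = 7.498.

7.50 bits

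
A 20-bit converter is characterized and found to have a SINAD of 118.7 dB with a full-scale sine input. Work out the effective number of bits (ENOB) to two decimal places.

ENOB = (SINAD − 1.76) / 6.02 = (118.7 − 1.76)/6.02 = 19.425.

19.43 bits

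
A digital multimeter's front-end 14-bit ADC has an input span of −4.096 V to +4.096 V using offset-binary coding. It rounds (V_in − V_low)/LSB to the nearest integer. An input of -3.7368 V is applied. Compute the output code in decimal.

LSB = 8.192 V / 16384 = 0.500 mV.
(V_in − V_low)/LSB = (-3.7368 − (−4.096)) / 0.0005 = 718.400.
So the output code is 718.

code 718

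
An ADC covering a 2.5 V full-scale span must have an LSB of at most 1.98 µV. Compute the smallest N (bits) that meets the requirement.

Number of steps required ≥ 2.5 V / 1.98 µV = 1262626.26.
Need 2^N ≥ 1262626.26; 2^20 = 1048576, 2^21 = 2097152.
Minimum N = 21.

21 bits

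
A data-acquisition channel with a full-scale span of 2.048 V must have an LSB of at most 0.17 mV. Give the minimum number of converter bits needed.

14 bits

Number of steps required ≥ 2.048 V / 0.17 mV = 12047.06.
Need 2^N ≥ 12047.06; 2^13 = 8192, 2^14 = 16384.
Minimum N = 14.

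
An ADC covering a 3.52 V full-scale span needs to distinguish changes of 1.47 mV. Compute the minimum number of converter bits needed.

12 bits

Number of steps required ≥ 3.52 V / 1.47 mV = 2394.56.
Need 2^N ≥ 2394.56; 2^11 = 2048, 2^12 = 4096.
Minimum N = 12.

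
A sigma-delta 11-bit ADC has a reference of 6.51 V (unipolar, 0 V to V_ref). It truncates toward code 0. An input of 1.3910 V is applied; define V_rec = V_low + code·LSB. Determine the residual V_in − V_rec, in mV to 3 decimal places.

1.903 mV

Step size: 6.51 V ÷ 2^11 = 3.179 mV.
(1.3910 − 0)/0.00317871 = 437.5988; ⌊·⌋ gives code 437.
Code 437 maps back to 0 + 437×0.00317871 V = 1.3890967 V.
Error = 1.3910 − 1.3890967 = 0.00190332 V = 1.903 mV.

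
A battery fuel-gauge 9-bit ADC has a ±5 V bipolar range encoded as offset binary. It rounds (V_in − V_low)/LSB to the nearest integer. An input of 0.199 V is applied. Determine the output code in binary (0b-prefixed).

code 0b100001010 (decimal 266)

Full-scale span = 10 V; LSB = 10/2^9 = 19.531 mV.
Input sits at 266.189 steps above V_low.
Round → code 266.
In binary (0b-prefixed): 0b100001010.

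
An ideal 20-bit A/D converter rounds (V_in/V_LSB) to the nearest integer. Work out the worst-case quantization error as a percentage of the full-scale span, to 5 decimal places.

Rounding → worst-case error = ½ LSB = V_FS/2^21, so 100/2097152 = 4.76837e-05 % of full scale.

0.00005 %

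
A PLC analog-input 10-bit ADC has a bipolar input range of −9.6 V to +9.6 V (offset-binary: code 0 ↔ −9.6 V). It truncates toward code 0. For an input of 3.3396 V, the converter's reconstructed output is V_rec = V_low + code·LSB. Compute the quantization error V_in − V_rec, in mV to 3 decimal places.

2.100 mV

Step size: 19.2 V ÷ 2^10 = 18.750 mV.
Scaled input = 690.1120 LSBs, so code = 690.
V_rec = (−9.6) + 690·0.01875 = 3.3375 V.
Error = 3.3396 − 3.3375 = 0.0021 V = 2.100 mV.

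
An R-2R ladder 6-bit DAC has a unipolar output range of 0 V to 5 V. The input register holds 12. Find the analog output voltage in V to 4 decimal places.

0.9375 V

LSB = 5 V / 2^6 = 78.125 mV.
V_out = 0 + 12 × 0.078125 V = 0.9375 V.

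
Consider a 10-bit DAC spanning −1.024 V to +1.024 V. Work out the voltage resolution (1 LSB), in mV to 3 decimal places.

Full-scale span = 2.048 V.
LSB = 2.048 / 2^10 = 2.048 / 1024 = 0.002 V = 2.000 mV.

2.000 mV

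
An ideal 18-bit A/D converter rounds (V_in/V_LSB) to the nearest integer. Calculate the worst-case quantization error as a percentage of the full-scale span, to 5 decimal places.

Rounding → worst-case error = ½ LSB = V_FS/2^19, so 100/524288 = 0.000190735 % of full scale.

0.00019 %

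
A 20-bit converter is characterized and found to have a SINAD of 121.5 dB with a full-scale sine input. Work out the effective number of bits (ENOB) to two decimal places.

ENOB = (SINAD − 1.76) / 6.02 = (121.5 − 1.76)/6.02 = 19.890.

19.89 bits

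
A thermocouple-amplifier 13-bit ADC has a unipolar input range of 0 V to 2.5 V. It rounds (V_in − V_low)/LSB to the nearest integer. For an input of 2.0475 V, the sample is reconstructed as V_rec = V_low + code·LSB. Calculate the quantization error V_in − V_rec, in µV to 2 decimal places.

75.68 µV

One LSB is 2.5 V / 8192 = 305.18 µV.
Scaled input = 6709.2480 LSBs, so code = 6709.
Code 6709 maps back to 0 + 6709×0.000305176 V = 2.0474243 V.
Difference: 7.56836e-05 V → 75.68 µV.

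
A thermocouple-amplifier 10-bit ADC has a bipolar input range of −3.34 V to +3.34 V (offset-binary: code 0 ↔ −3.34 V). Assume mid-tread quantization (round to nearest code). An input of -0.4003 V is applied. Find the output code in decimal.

code 451

With 1024 levels over 6.68 V, one step is 6.523 mV.
(V_in − V_low)/LSB = (-0.4003 − (−3.34)) / 0.00652344 = 450.637.
So the output code is 451.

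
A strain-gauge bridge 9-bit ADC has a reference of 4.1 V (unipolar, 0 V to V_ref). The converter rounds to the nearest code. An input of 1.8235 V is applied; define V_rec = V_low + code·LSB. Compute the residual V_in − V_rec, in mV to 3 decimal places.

Step size: 4.1 V ÷ 2^9 = 8.008 mV.
(1.8235 − 0)/0.00800781 = 227.7151; round gives code 228.
V_rec = 0 + 228·0.00800781 = 1.8257812 V.
V_in − V_rec = -0.00228125 V = -2.281 mV.

-2.281 mV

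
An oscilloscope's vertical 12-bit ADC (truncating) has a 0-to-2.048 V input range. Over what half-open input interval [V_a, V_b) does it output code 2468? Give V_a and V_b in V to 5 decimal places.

[1.23400 V, 1.23450 V)

LSB = 2.048/2^12 = 0.500 mV.
V_a = V_low + 2468·LSB = 1.234 V; V_b = V_low + 2469·LSB = 1.2345 V.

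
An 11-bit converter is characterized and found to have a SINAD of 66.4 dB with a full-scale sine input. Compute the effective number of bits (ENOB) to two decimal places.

ENOB = (SINAD − 1.76) / 6.02 = (66.4 − 1.76)/6.02 = 10.738.

10.74 bits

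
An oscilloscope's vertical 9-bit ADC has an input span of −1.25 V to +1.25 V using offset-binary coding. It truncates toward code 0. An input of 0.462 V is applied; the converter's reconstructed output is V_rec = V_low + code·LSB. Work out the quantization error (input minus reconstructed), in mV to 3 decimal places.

3.016 mV

Step size: 2.5 V ÷ 2^9 = 4.883 mV.
(V_in − V_low)/LSB = (0.462 − (−1.25))/0.00488281 = 350.6176 → code 350 (floor).
V_rec = (−1.25) + 350·0.00488281 = 0.45898438 V.
V_in − V_rec = 0.00301563 V = 3.016 mV.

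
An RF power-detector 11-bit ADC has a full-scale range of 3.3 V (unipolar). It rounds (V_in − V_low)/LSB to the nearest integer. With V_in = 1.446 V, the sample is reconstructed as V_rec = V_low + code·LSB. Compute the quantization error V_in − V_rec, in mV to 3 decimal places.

Step size: 3.3 V ÷ 2^11 = 1.611 mV.
Scaled input = 897.3964 LSBs, so code = 897.
Code 897 maps back to 0 + 897×0.00161133 V = 1.4453613 V.
Difference: 0.000638672 V → 0.639 mV.

0.639 mV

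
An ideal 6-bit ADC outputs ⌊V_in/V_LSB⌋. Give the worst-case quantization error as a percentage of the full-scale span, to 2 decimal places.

Truncating → worst-case error = 1 LSB = V_FS/2^6, so 100/64 = 1.5625 % of full scale.

1.56 %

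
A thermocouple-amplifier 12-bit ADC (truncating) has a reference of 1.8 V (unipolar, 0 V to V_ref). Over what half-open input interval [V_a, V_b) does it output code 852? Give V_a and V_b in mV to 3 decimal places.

LSB = 1.8/2^12 = 439.45 µV.
V_a = V_low + 852·LSB = 0.374414 V; V_b = V_low + 853·LSB = 0.374854 V.

[374.414 mV, 374.854 mV)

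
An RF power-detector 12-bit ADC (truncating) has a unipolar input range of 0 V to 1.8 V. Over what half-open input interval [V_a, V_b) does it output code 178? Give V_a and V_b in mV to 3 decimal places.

[78.223 mV, 78.662 mV)

LSB = 1.8/2^12 = 439.45 µV.
V_a = V_low + 178·LSB = 0.0782227 V; V_b = V_low + 179·LSB = 0.0786621 V.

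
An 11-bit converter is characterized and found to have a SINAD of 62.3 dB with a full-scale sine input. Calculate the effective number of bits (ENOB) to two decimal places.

ENOB = (SINAD − 1.76) / 6.02 = (62.3 − 1.76)/6.02 = 10.056.

10.06 bits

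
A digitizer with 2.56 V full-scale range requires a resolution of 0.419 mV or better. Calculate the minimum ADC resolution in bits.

13 bits

Number of steps required ≥ 2.56 V / 0.419 mV = 6109.79.
Need 2^N ≥ 6109.79; 2^12 = 4096, 2^13 = 8192.
Minimum N = 13.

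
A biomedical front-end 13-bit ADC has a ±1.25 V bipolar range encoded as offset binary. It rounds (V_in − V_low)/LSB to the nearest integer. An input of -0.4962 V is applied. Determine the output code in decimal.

Full-scale span = 2.5 V; LSB = 2.5/2^13 = 305.18 µV.
(-0.4962 − (−1.25)) / 0.000305176 = 2470.052 LSBs.
Round → code 2470.

code 2470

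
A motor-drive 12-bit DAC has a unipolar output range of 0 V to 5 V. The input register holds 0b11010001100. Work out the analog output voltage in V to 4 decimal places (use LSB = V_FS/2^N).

LSB = 5 V / 2^12 = 1.221 mV.
Code 0b11010001100 = 1676 decimal.
V_out = 0 + 1676 × 0.0012207 V = 2.0459 V.

2.0459 V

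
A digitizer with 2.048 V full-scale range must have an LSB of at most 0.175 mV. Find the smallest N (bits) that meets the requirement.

Number of steps required ≥ 2.048 V / 0.175 mV = 11702.86.
Need 2^N ≥ 11702.86; 2^13 = 8192, 2^14 = 16384.
Minimum N = 14.

14 bits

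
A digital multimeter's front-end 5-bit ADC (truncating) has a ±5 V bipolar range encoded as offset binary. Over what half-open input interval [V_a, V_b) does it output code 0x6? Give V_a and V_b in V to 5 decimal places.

LSB = 10/2^5 = 312.500 mV.
Code 0x6 = 6 decimal.
V_a = V_low + 6·LSB = -3.125 V; V_b = V_low + 7·LSB = -2.8125 V.

[-3.12500 V, -2.81250 V)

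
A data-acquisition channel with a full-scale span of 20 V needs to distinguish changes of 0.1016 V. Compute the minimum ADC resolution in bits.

Number of steps required ≥ 20 V / 0.1016 V = 196.85.
Need 2^N ≥ 196.85; 2^7 = 128, 2^8 = 256.
Minimum N = 8.

8 bits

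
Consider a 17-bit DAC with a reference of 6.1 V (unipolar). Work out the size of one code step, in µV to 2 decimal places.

Full-scale span = 6.1 V.
LSB = 6.1 / 2^17 = 6.1 / 131072 = 4.65393e-05 V = 46.54 µV.

46.54 µV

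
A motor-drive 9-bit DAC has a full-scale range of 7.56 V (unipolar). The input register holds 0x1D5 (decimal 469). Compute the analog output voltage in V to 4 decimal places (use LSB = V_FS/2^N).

6.9251 V

LSB = 7.56 V / 2^9 = 14.766 mV.
Code 0x1D5 = 469 decimal.
V_out = 0 + 469 × 0.0147656 V = 6.92508 V.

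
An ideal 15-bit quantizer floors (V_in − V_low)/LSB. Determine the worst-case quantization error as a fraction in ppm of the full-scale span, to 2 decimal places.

Truncating → worst-case error = 1 LSB = V_FS/2^15, so 1e+06/32768 = 30.5176 ppm of full scale.

30.52 ppm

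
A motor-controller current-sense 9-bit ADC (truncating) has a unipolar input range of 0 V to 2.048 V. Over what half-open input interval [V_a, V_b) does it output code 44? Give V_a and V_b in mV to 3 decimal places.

LSB = 2.048/2^9 = 4.000 mV.
V_a = V_low + 44·LSB = 0.176 V; V_b = V_low + 45·LSB = 0.18 V.

[176.000 mV, 180.000 mV)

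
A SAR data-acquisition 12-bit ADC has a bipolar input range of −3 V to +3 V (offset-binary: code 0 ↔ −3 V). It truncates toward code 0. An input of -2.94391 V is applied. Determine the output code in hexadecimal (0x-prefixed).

code 0x26 (decimal 38)

With 4096 levels over 6 V, one step is 1.465 mV.
(V_in − V_low)/LSB = (-2.94391 − (−3)) / 0.00146484 = 38.291.
So the output code is 38.
In hexadecimal (0x-prefixed): 0x26.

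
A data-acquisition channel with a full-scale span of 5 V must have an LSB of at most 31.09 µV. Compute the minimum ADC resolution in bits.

18 bits

Number of steps required ≥ 5 V / 31.09 µV = 160823.42.
Need 2^N ≥ 160823.42; 2^17 = 131072, 2^18 = 262144.
Minimum N = 18.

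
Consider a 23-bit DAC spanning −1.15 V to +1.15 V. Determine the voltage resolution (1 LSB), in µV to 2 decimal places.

Full-scale span = 2.3 V.
LSB = 2.3 / 2^23 = 2.3 / 8388608 = 2.74181e-07 V = 0.27 µV.

0.27 µV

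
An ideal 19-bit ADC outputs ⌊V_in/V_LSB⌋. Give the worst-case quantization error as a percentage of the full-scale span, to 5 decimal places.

0.00019 %

Truncating → worst-case error = 1 LSB = V_FS/2^19, so 100/524288 = 0.000190735 % of full scale.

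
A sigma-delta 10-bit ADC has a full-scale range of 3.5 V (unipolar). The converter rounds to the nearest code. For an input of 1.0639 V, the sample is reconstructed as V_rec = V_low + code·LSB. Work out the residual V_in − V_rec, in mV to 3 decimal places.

One LSB is 3.5 V / 1024 = 3.418 mV.
(1.0639 − 0)/0.00341797 = 311.2667; round gives code 311.
Reconstructed: 1.0629883 V.
V_in − V_rec = 0.000911719 V = 0.912 mV.

0.912 mV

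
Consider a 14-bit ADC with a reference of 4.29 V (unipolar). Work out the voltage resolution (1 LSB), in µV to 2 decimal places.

Full-scale span = 4.29 V.
LSB = 4.29 / 2^14 = 4.29 / 16384 = 0.000261841 V = 261.84 µV.

261.84 µV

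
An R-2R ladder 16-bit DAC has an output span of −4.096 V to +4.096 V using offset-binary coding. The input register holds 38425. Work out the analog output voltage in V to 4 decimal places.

0.7071 V

LSB = 8.192 V / 2^16 = 125.00 µV.
V_out = (−4.096) + 38425 × 0.000125 V = 0.707125 V.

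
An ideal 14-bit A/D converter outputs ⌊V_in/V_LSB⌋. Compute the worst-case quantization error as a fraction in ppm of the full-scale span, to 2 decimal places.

Truncating → worst-case error = 1 LSB = V_FS/2^14, so 1e+06/16384 = 61.0352 ppm of full scale.

61.04 ppm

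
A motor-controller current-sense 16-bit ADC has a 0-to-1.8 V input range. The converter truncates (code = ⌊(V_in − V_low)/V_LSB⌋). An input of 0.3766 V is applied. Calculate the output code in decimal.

LSB = 1.8 V / 65536 = 27.47 µV.
(V_in − V_low)/LSB = (0.3766 − 0) / 2.74658e-05 = 13711.588.
Floor → code 13711.

code 13711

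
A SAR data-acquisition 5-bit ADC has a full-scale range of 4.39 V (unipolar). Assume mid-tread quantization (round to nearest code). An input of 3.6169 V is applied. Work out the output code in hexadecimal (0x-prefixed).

code 0x1A (decimal 26)

LSB = 4.39 V / 32 = 137.188 mV.
Input sits at 26.365 steps above V_low.
round(26.365) = 26.
In hexadecimal (0x-prefixed): 0x1A.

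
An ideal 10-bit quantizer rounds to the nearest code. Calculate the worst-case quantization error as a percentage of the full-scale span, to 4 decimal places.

0.0488 %

Rounding → worst-case error = ½ LSB = V_FS/2^11, so 100/2048 = 0.0488281 % of full scale.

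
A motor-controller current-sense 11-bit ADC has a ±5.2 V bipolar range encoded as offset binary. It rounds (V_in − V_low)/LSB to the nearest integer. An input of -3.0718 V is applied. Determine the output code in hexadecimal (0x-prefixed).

code 0x1A3 (decimal 419)

Full-scale span = 10.4 V; LSB = 10.4/2^11 = 5.078 mV.
Input sits at 419.092 steps above V_low.
So the output code is 419.
In hexadecimal (0x-prefixed): 0x1A3.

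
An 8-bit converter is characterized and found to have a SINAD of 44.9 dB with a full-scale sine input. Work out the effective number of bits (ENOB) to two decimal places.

ENOB = (SINAD − 1.76) / 6.02 = (44.9 − 1.76)/6.02 = 7.166.

7.17 bits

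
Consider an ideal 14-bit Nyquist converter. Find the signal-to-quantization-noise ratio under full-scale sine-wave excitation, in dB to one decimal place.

SNR ≈ 6.02·N + 1.76 dB = 6.02·14 + 1.76 = 86.04 dB.

86.0 dB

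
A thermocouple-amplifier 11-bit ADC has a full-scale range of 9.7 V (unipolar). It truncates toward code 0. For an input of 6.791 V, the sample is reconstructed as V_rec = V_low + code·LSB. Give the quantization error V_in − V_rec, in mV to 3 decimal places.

One LSB is 9.7 V / 2048 = 4.736 mV.
(V_in − V_low)/LSB = (6.791 − 0)/0.00473633 = 1433.8111 → code 1433 (floor).
Reconstructed: 6.7871582 V.
Difference: 0.0038418 V → 3.842 mV.

3.842 mV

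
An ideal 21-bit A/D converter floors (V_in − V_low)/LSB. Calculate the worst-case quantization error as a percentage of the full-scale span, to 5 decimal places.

Truncating → worst-case error = 1 LSB = V_FS/2^21, so 100/2097152 = 4.76837e-05 % of full scale.

0.00005 %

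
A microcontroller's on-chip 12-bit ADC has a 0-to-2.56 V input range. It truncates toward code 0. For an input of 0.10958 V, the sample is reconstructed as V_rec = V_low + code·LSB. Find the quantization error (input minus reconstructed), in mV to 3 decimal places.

0.205 mV

LSB = 2.56/2^12 = 0.625 mV.
(V_in − V_low)/LSB = (0.10958 − 0)/0.000625 = 175.3280 → code 175 (floor).
Code 175 maps back to 0 + 175×0.000625 V = 0.109375 V.
Error = 0.10958 − 0.109375 = 0.000205 V = 0.205 mV.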